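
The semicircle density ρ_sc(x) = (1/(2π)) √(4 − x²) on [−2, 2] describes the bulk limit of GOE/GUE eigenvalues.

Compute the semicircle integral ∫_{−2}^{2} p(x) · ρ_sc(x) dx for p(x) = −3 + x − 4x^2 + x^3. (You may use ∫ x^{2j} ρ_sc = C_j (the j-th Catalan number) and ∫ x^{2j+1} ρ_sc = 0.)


Write p(x) = Σ a_i x^i, split into monomials and integrate each against ρ_sc separately.
Using ∫ x^{2j} ρ_sc = C_j = (1/(j+1)) C(2j, j) (Catalan numbers) and ∫ x^{2j+1} ρ_sc = 0 (odd monomials vanish by symmetry):
  i = 0 (even): a_0 · C_{0} = -3 · 1 = -3
  i = 1 (odd): ∫ x^1 ρ_sc = 0 (vanishes)
  i = 2 (even): a_2 · C_{1} = -4 · 1 = -4
  i = 3 (odd): ∫ x^3 ρ_sc = 0 (vanishes)

Summing the contributions: ∫_{−2}^{2} p(x) ρ_sc(x) dx = (-3) + (-4) = -7.


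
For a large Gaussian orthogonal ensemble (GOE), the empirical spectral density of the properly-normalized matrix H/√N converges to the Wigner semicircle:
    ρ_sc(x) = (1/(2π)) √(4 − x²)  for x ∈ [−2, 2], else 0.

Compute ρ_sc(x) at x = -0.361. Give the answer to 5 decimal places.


ρ_sc(x) = (1/(2π)) √(4 − x²). With x = -0.361:
  4 − x² = 4 − (-0.361)² = 4 − 0.130321 = 3.869679.
  √(4 − x²) = 1.967150.
  1/(2π) = 0.159155.
  ρ_sc(-0.361) = 0.159155 · 1.967150 = 0.313082.

Rounded to 5 decimal places: ρ_sc(-0.361) ≈ 0.31308.


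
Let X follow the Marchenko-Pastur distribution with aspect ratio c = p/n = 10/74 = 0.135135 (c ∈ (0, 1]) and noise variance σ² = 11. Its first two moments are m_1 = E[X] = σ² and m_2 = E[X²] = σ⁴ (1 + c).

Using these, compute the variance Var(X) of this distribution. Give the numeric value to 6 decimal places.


m_1 = E[X] = σ² = 11, so m_1² = 121.
m_2 = E[X²] = σ⁴ (1 + c) = 121 · (1 + 0.135135) = 121 · 1.135135 = 137.351351.
(Note m_2 − m_1² simplifies to c · σ⁴ = 0.135135 · 121.)

Var(X) = m_2 − m_1² = 137.351351 − 121 = 16.351351.


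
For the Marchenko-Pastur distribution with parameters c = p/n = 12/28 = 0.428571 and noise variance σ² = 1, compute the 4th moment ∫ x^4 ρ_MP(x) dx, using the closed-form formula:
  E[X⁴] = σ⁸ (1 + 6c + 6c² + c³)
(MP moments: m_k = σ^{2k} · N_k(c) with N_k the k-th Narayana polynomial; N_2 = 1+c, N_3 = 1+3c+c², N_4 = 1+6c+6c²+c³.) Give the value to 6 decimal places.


E[X⁴] = σ⁸ (1 + 6c + 6c² + c³) (fourth MP moment). With σ² = 1 (so σ⁸ = 1) and c = 12/28 = 0.428571: E[X⁴] = 1 · (1 + 6·0.428571 + 6·(0.428571)² + (0.428571)³) = 1 · 4.752187.

So E[X^4] = 4.752187.


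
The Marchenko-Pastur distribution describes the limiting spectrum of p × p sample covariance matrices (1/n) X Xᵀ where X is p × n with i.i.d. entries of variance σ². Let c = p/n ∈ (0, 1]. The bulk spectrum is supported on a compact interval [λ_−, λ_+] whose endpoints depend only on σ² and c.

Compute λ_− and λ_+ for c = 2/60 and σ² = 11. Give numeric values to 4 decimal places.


c = 2/60 = 0.033333; √c = 0.182574.
λ_− = σ² (1 − √c)² = 11 · (1 − 0.182574)² = 11 · (0.817426)² = 7.350035.
λ_+ = σ² (1 + √c)² = 11 · (1 + 0.182574)² = 11 · (1.182574)² = 15.383299.

Rounded to 4 decimal places: λ_− ≈ 7.3500, λ_+ ≈ 15.3833.


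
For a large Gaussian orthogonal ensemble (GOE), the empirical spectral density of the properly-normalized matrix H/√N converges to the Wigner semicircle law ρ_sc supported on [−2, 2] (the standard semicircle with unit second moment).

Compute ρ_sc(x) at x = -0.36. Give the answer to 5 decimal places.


ρ_sc(x) = (1/(2π)) √(4 − x²). With x = -0.36:
  4 − x² = 4 − (-0.36)² = 4 − 0.129600 = 3.870400.
  √(4 − x²) = 1.967333.
  1/(2π) = 0.159155.
  ρ_sc(-0.36) = 0.159155 · 1.967333 = 0.313111.

Rounded to 5 decimal places: ρ_sc(-0.36) ≈ 0.31311.


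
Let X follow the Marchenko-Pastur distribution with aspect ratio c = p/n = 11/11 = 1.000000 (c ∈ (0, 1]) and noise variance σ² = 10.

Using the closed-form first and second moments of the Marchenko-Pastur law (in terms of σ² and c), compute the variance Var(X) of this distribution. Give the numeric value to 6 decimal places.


Recall the MP moments m_1 = E[X] = σ² and m_2 = E[X²] = σ⁴ (1 + c).
m_1 = E[X] = σ² = 10, so m_1² = 100.
m_2 = E[X²] = σ⁴ (1 + c) = 100 · (1 + 1.000000) = 100 · 2.000000 = 200.000000.
(Note m_2 − m_1² simplifies to c · σ⁴ = 1.000000 · 100.)

Var(X) = m_2 − m_1² = 200.000000 − 100 = 100.000000.


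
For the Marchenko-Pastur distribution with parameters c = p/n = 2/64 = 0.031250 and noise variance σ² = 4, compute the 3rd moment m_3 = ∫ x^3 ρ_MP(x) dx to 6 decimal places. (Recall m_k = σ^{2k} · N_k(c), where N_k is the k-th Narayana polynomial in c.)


E[X³] = σ⁶ (1 + 3c + c²) (third MP moment). With σ² = 4 (so σ⁶ = 64) and c = 2/64 = 0.031250: E[X³] = 64 · (1 + 3·0.031250 + (0.031250)²) = 64 · 1.094727.

So E[X^3] = 70.062500.


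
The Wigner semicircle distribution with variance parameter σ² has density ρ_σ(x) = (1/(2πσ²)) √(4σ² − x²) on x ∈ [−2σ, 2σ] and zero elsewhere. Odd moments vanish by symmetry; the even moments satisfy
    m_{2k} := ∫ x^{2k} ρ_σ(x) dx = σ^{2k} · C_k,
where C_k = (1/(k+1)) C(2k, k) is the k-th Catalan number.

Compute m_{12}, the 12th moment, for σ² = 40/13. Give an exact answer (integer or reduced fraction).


By the scaled semicircle moment identity, m_{2k} = σ^{2k} · C_k with k = 6.
C_6 = (1/(k+1)) · C(2k, k) = (1/7) · C(12, 6) = (1/7) · 924 = 132.
σ^{2k} = (σ²)^k = (40/13)^6 = 4096000000/4826809.

Therefore m_{12} = σ^{12} · C_6 = (4096000000/4826809) · 132 = 540672000000/4826809.


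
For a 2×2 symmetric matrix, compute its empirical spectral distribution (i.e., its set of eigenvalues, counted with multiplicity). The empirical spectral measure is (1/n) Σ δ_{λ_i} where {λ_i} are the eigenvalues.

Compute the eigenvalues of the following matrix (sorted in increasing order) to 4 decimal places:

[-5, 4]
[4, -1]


Since M is real symmetric, both eigenvalues are real; they are the roots of det(λI − M) = λ² − (tr M) λ + det M.
tr M = -5 + (-1) = -6.
det M = (-5)·(-1) − 4² = 5 − 16 = -11.
Characteristic polynomial: λ² + 6λ − 11 = 0.
Discriminant Δ = (tr M)² − 4·det M = 36 − (-44) = 80; √Δ = 8.944272.
λ = (tr M ± √Δ)/2 = (-6 ± 8.944272)/2, giving (tr M − √Δ)/2 = -7.4721 and (tr M + √Δ)/2 = 1.4721.

Eigenvalues sorted in increasing order: [-7.4721, 1.4721].


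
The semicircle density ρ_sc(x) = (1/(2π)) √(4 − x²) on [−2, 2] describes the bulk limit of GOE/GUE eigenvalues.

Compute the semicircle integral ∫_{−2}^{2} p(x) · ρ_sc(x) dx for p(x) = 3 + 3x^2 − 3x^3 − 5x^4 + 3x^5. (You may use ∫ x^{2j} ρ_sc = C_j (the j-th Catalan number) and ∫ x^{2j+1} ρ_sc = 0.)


Write p(x) = Σ a_i x^i, split into monomials and integrate each against ρ_sc separately.
Using ∫ x^{2j} ρ_sc = C_j = (1/(j+1)) C(2j, j) (Catalan numbers) and ∫ x^{2j+1} ρ_sc = 0 (odd monomials vanish by symmetry):
  i = 0 (even): a_0 · C_{0} = 3 · 1 = 3
  i = 2 (even): a_2 · C_{1} = 3 · 1 = 3
  i = 3 (odd): ∫ x^3 ρ_sc = 0 (vanishes)
  i = 4 (even): a_4 · C_{2} = -5 · 2 = -10
  i = 5 (odd): ∫ x^5 ρ_sc = 0 (vanishes)

Summing the contributions: ∫_{−2}^{2} p(x) ρ_sc(x) dx = 3 + 3 + (-10) = -4.


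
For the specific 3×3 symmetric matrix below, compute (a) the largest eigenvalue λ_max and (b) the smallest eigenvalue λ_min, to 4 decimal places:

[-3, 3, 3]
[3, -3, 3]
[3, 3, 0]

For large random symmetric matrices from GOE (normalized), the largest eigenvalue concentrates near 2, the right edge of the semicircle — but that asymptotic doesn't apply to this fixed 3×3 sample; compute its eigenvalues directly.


Since M is real symmetric, all three eigenvalues are real; they are the roots of det(λI − M) = λ³ − (tr M) λ² + s λ − det M, where s is the sum of the principal 2×2 minors.
tr M = -3 + (-3) + 0 = -6.
s = ((-3)·(-3) − 3²) + ((-3)·0 − 3²) + ((-3)·0 − 3²) = 0 + (-9) + (-9) = -18.
det M (expand along row 1) = (-3)·(-9) − 3·(-9) + 3·18 = 108.
Characteristic polynomial: λ³ + 6λ² − 18λ − 108 = 0.
Substitute λ = y + (tr M)/3 = y − 2.000000 to remove the quadratic term: y³ + p·y + q = 0 with p = s − (tr M)²/3 = -30.000000 and q = −2(tr M)³/27 + (tr M)·s/3 − det M = -56.000000.
Three real roots ⇒ use the trigonometric (Viète) form: r = 2√(−p/3) = 6.324555, φ = arccos(3q/(p·r)) = arccos(0.885438) = 0.483361 rad.
y_k = r·cos(φ/3 − 2πk/3) for k = 0, 1, 2 gives y = 6.242641, -2.242641, -4.000000.
λ_k = y_k − 2.000000 gives λ = 4.2426, -4.2426, -6.0000 (check: the sum is -6.0000 = tr M).

Hence λ_max = 4.2426 and λ_min = -6.0000.


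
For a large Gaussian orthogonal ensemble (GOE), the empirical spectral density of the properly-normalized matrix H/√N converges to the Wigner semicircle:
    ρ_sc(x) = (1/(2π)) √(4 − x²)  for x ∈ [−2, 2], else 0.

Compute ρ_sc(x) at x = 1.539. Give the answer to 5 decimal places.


ρ_sc(x) = (1/(2π)) √(4 − x²). With x = 1.539:
  4 − x² = 4 − (1.539)² = 4 − 2.368521 = 1.631479.
  √(4 − x²) = 1.277294.
  1/(2π) = 0.159155.
  ρ_sc(1.539) = 0.159155 · 1.277294 = 0.203288.

Rounded to 5 decimal places: ρ_sc(1.539) ≈ 0.20329.


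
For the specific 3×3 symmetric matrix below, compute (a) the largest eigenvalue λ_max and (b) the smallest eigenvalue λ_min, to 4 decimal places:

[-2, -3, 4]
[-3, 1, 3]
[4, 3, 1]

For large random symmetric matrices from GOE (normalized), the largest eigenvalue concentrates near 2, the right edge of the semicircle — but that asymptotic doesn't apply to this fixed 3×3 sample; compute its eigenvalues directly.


Since M is real symmetric, all three eigenvalues are real; they are the roots of det(λI − M) = λ³ − (tr M) λ² + s λ − det M, where s is the sum of the principal 2×2 minors.
tr M = -2 + 1 + 1 = 0.
s = ((-2)·1 − (-3)²) + ((-2)·1 − 4²) + (1·1 − 3²) = -11 + (-18) + (-8) = -37.
det M (expand along row 1) = (-2)·(-8) − (-3)·(-15) + 4·(-13) = -81.
Characteristic polynomial: λ³ − 37λ + 81 = 0.
Substitute λ = y + (tr M)/3 = y + 0.000000 to remove the quadratic term: y³ + p·y + q = 0 with p = s − (tr M)²/3 = -37.000000 and q = −2(tr M)³/27 + (tr M)·s/3 − det M = 81.000000.
Three real roots ⇒ use the trigonometric (Viète) form: r = 2√(−p/3) = 7.023769, φ = arccos(3q/(p·r)) = arccos(-0.935049) = 2.779193 rad.
y_k = r·cos(φ/3 − 2πk/3) for k = 0, 1, 2 gives y = 4.219303, 2.753281, -6.972584.
λ_k = y_k + 0.000000 gives λ = 4.2193, 2.7533, -6.9726 (check: the sum is 0.0000 = tr M).

Hence λ_max = 4.2193 and λ_min = -6.9726.


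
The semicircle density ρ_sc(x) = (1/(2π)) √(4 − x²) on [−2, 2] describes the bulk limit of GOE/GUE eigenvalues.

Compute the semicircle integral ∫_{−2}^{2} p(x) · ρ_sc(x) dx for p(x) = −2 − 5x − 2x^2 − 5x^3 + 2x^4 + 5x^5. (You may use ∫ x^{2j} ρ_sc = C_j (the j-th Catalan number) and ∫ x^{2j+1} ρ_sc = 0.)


Write p(x) = Σ a_i x^i, split into monomials and integrate each against ρ_sc separately.
Using ∫ x^{2j} ρ_sc = C_j = (1/(j+1)) C(2j, j) (Catalan numbers) and ∫ x^{2j+1} ρ_sc = 0 (odd monomials vanish by symmetry):
  i = 0 (even): a_0 · C_{0} = -2 · 1 = -2
  i = 1 (odd): ∫ x^1 ρ_sc = 0 (vanishes)
  i = 2 (even): a_2 · C_{1} = -2 · 1 = -2
  i = 3 (odd): ∫ x^3 ρ_sc = 0 (vanishes)
  i = 4 (even): a_4 · C_{2} = 2 · 2 = 4
  i = 5 (odd): ∫ x^5 ρ_sc = 0 (vanishes)

Summing the contributions: ∫_{−2}^{2} p(x) ρ_sc(x) dx = (-2) + (-2) + 4 = 0.


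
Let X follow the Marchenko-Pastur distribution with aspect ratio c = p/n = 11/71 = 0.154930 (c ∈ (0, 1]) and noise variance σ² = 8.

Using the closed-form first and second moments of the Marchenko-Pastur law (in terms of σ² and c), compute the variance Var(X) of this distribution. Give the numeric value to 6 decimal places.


Recall the MP moments m_1 = E[X] = σ² and m_2 = E[X²] = σ⁴ (1 + c).
m_1 = E[X] = σ² = 8, so m_1² = 64.
m_2 = E[X²] = σ⁴ (1 + c) = 64 · (1 + 0.154930) = 64 · 1.154930 = 73.915493.
(Note m_2 − m_1² simplifies to c · σ⁴ = 0.154930 · 64.)

Var(X) = m_2 − m_1² = 73.915493 − 64 = 9.915493.


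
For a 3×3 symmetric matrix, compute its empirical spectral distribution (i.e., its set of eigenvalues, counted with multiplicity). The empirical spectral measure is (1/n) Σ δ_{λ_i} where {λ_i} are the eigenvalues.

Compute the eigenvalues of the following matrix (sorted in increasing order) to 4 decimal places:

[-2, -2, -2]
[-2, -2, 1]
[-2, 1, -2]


Since M is real symmetric, all three eigenvalues are real; they are the roots of det(λI − M) = λ³ − (tr M) λ² + s λ − det M, where s is the sum of the principal 2×2 minors.
tr M = -2 + (-2) + (-2) = -6.
s = ((-2)·(-2) − (-2)²) + ((-2)·(-2) − (-2)²) + ((-2)·(-2) − 1²) = 0 + 0 + 3 = 3.
det M (expand along row 1) = (-2)·3 − (-2)·6 + (-2)·(-6) = 18.
Characteristic polynomial: λ³ + 6λ² + 3λ − 18 = 0.
Substitute λ = y + (tr M)/3 = y − 2.000000 to remove the quadratic term: y³ + p·y + q = 0 with p = s − (tr M)²/3 = -9.000000 and q = −2(tr M)³/27 + (tr M)·s/3 − det M = -8.000000.
Three real roots ⇒ use the trigonometric (Viète) form: r = 2√(−p/3) = 3.464102, φ = arccos(3q/(p·r)) = arccos(0.769800) = 0.692268 rad.
y_k = r·cos(φ/3 − 2πk/3) for k = 0, 1, 2 gives y = 3.372281, -1.000000, -2.372281.
λ_k = y_k − 2.000000 gives λ = 1.3723, -3.0000, -4.3723 (check: the sum is -6.0000 = tr M).

Eigenvalues sorted in increasing order: [-4.3723, -3.0000, 1.3723].


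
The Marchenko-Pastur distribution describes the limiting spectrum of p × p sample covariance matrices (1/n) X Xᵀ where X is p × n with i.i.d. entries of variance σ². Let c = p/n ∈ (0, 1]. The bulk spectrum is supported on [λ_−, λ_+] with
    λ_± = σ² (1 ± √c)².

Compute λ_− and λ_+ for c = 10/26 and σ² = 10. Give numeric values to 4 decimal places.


c = 10/26 = 0.384615; √c = 0.620174.
λ_− = σ² (1 − √c)² = 10 · (1 − 0.620174)² = 10 · (0.379826)² = 1.442680.
λ_+ = σ² (1 + √c)² = 10 · (1 + 0.620174)² = 10 · (1.620174)² = 26.249627.

Rounded to 4 decimal places: λ_− ≈ 1.4427, λ_+ ≈ 26.2496.


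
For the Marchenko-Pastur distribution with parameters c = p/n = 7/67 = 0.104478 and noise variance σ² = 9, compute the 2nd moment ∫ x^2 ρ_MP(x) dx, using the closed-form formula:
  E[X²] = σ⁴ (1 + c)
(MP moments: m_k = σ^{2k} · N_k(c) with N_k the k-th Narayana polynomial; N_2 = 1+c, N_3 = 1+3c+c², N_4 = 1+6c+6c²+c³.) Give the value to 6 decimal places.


E[X²] = σ⁴ (1 + c) (second MP moment). With σ² = 9 (so σ⁴ = 81) and c = 7/67 = 0.104478: E[X²] = 81 · (1 + 0.104478) = 81 · 1.104478.

So E[X^2] = 89.462687.


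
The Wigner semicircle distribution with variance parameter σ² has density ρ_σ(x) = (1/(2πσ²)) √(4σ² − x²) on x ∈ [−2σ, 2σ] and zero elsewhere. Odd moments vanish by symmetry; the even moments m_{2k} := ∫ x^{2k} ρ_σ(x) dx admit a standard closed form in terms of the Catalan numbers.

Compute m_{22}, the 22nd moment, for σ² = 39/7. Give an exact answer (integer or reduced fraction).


By the scaled semicircle moment identity, m_{2k} = σ^{2k} · C_k with k = 11.
C_11 = (1/(k+1)) · C(2k, k) = (1/12) · C(22, 11) = (1/12) · 705432 = 58786.
σ^{2k} = (σ²)^k = (39/7)^11 = 317475837322472439/1977326743.

Therefore m_{22} = σ^{22} · C_11 = (317475837322472439/1977326743) · 58786 = 2666162081834123542722/282475249.


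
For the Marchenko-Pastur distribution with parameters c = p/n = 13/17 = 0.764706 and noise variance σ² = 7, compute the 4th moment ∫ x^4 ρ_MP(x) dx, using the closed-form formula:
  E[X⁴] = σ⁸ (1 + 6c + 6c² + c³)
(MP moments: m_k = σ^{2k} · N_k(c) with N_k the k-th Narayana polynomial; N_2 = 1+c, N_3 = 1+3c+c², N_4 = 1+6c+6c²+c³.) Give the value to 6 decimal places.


E[X⁴] = σ⁸ (1 + 6c + 6c² + c³) (fourth MP moment). With σ² = 7 (so σ⁸ = 2401) and c = 13/17 = 0.764706: E[X⁴] = 2401 · (1 + 6·0.764706 + 6·(0.764706)² + (0.764706)³) = 2401 · 9.544067.

So E[X^4] = 22915.304295.


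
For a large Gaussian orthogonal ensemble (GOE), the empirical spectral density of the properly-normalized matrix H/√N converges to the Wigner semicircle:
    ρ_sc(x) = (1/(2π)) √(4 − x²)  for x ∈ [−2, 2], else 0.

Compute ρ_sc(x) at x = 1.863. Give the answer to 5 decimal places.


ρ_sc(x) = (1/(2π)) √(4 − x²). With x = 1.863:
  4 − x² = 4 − (1.863)² = 4 − 3.470769 = 0.529231.
  √(4 − x²) = 0.727483.
  1/(2π) = 0.159155.
  ρ_sc(1.863) = 0.159155 · 0.727483 = 0.115782.

Rounded to 5 decimal places: ρ_sc(1.863) ≈ 0.11578.


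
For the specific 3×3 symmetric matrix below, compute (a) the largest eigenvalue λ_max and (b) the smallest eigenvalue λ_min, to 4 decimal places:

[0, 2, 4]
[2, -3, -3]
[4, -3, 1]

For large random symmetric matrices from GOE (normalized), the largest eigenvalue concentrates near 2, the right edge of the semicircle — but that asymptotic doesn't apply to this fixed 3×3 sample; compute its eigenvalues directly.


Since M is real symmetric, all three eigenvalues are real; they are the roots of det(λI − M) = λ³ − (tr M) λ² + s λ − det M, where s is the sum of the principal 2×2 minors.
tr M = 0 + (-3) + 1 = -2.
s = (0·(-3) − 2²) + (0·1 − 4²) + ((-3)·1 − (-3)²) = -4 + (-16) + (-12) = -32.
det M (expand along row 1) = 0·(-12) − 2·14 + 4·6 = -4.
Characteristic polynomial: λ³ + 2λ² − 32λ + 4 = 0.
Substitute λ = y + (tr M)/3 = y − 0.666667 to remove the quadratic term: y³ + p·y + q = 0 with p = s − (tr M)²/3 = -33.333333 and q = −2(tr M)³/27 + (tr M)·s/3 − det M = 25.925926.
Three real roots ⇒ use the trigonometric (Viète) form: r = 2√(−p/3) = 6.666667, φ = arccos(3q/(p·r)) = arccos(-0.350000) = 1.928367 rad.
y_k = r·cos(φ/3 − 2πk/3) for k = 0, 1, 2 gives y = 5.336180, 0.792722, -6.128902.
λ_k = y_k − 0.666667 gives λ = 4.6695, 0.1261, -6.7956 (check: the sum is -2.0000 = tr M).

Hence λ_max = 4.6695 and λ_min = -6.7956.


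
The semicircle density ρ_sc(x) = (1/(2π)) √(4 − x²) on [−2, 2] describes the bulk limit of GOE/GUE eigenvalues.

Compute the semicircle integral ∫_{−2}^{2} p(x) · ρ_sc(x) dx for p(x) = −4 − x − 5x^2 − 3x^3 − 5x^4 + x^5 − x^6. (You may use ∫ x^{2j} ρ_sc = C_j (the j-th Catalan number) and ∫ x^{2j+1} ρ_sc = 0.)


Write p(x) = Σ a_i x^i, split into monomials and integrate each against ρ_sc separately.
Using ∫ x^{2j} ρ_sc = C_j = (1/(j+1)) C(2j, j) (Catalan numbers) and ∫ x^{2j+1} ρ_sc = 0 (odd monomials vanish by symmetry):
  i = 0 (even): a_0 · C_{0} = -4 · 1 = -4
  i = 1 (odd): ∫ x^1 ρ_sc = 0 (vanishes)
  i = 2 (even): a_2 · C_{1} = -5 · 1 = -5
  i = 3 (odd): ∫ x^3 ρ_sc = 0 (vanishes)
  i = 4 (even): a_4 · C_{2} = -5 · 2 = -10
  i = 5 (odd): ∫ x^5 ρ_sc = 0 (vanishes)
  i = 6 (even): a_6 · C_{3} = -1 · 5 = -5

Summing the contributions: ∫_{−2}^{2} p(x) ρ_sc(x) dx = (-4) + (-5) + (-10) + (-5) = -24.


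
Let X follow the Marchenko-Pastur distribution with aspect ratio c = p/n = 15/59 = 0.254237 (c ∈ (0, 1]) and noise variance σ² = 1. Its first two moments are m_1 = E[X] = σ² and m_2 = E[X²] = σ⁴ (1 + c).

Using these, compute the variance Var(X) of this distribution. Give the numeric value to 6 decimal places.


m_1 = E[X] = σ² = 1, so m_1² = 1.
m_2 = E[X²] = σ⁴ (1 + c) = 1 · (1 + 0.254237) = 1 · 1.254237 = 1.254237.
(Note m_2 − m_1² simplifies to c · σ⁴ = 0.254237 · 1.)

Var(X) = m_2 − m_1² = 1.254237 − 1 = 0.254237.


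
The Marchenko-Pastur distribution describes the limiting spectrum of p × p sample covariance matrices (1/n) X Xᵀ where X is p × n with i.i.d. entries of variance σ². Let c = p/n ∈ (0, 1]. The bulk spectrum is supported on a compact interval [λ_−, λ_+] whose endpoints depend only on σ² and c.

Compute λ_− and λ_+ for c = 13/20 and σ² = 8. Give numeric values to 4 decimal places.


c = 13/20 = 0.650000; √c = 0.806226.
λ_− = σ² (1 − √c)² = 8 · (1 − 0.806226)² = 8 · (0.193774)² = 0.300388.
λ_+ = σ² (1 + √c)² = 8 · (1 + 0.806226)² = 8 · (1.806226)² = 26.099612.

Rounded to 4 decimal places: λ_− ≈ 0.3004, λ_+ ≈ 26.0996.


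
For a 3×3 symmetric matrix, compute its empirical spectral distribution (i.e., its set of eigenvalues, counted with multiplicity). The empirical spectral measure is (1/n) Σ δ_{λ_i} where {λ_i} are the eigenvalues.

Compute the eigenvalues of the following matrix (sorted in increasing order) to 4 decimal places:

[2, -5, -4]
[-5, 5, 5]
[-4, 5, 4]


Since M is real symmetric, all three eigenvalues are real; they are the roots of det(λI − M) = λ³ − (tr M) λ² + s λ − det M, where s is the sum of the principal 2×2 minors.
tr M = 2 + 5 + 4 = 11.
s = (2·5 − (-5)²) + (2·4 − (-4)²) + (5·4 − 5²) = -15 + (-8) + (-5) = -28.
det M (expand along row 1) = 2·(-5) − (-5)·0 + (-4)·(-5) = 10.
Characteristic polynomial: λ³ − 11λ² − 28λ − 10 = 0.
Substitute λ = y + (tr M)/3 = y + 3.666667 to remove the quadratic term: y³ + p·y + q = 0 with p = s − (tr M)²/3 = -68.333333 and q = −2(tr M)³/27 + (tr M)·s/3 − det M = -211.259259.
Three real roots ⇒ use the trigonometric (Viète) form: r = 2√(−p/3) = 9.545214, φ = arccos(3q/(p·r)) = arccos(0.971670) = 0.238600 rad.
y_k = r·cos(φ/3 − 2πk/3) for k = 0, 1, 2 gives y = 9.515041, -4.100760, -5.414281.
λ_k = y_k + 3.666667 gives λ = 13.1817, -0.4341, -1.7476 (check: the sum is 11.0000 = tr M).

Eigenvalues sorted in increasing order: [-1.7476, -0.4341, 13.1817].


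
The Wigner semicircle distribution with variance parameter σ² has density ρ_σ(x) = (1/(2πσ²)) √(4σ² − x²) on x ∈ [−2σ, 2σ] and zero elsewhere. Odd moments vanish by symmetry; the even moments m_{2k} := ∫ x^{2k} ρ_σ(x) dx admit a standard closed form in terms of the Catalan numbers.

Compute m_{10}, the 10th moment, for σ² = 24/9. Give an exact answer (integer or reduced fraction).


By the scaled semicircle moment identity, m_{2k} = σ^{2k} · C_k with k = 5.
C_5 = (1/(k+1)) · C(2k, k) = (1/6) · C(10, 5) = (1/6) · 252 = 42.
σ^{2k} = (σ²)^k = (24/9)^5 = 32768/243.

Therefore m_{10} = σ^{10} · C_5 = (32768/243) · 42 = 458752/81.


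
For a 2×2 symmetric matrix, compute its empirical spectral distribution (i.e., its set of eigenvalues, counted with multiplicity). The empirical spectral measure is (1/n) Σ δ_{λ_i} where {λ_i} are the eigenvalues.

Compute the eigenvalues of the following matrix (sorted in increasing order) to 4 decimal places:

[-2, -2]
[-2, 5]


Since M is real symmetric, both eigenvalues are real; they are the roots of det(λI − M) = λ² − (tr M) λ + det M.
tr M = -2 + 5 = 3.
det M = (-2)·5 − (-2)² = -10 − 4 = -14.
Characteristic polynomial: λ² − 3λ − 14 = 0.
Discriminant Δ = (tr M)² − 4·det M = 9 − (-56) = 65; √Δ = 8.062258.
λ = (tr M ± √Δ)/2 = (3 ± 8.062258)/2, giving (tr M − √Δ)/2 = -2.5311 and (tr M + √Δ)/2 = 5.5311.

Eigenvalues sorted in increasing order: [-2.5311, 5.5311].


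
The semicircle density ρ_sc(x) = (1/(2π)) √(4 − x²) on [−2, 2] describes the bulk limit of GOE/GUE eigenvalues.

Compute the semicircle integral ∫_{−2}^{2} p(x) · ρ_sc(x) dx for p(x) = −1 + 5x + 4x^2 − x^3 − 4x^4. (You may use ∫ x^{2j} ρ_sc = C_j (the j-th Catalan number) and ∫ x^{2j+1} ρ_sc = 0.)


Write p(x) = Σ a_i x^i, split into monomials and integrate each against ρ_sc separately.
Using ∫ x^{2j} ρ_sc = C_j = (1/(j+1)) C(2j, j) (Catalan numbers) and ∫ x^{2j+1} ρ_sc = 0 (odd monomials vanish by symmetry):
  i = 0 (even): a_0 · C_{0} = -1 · 1 = -1
  i = 1 (odd): ∫ x^1 ρ_sc = 0 (vanishes)
  i = 2 (even): a_2 · C_{1} = 4 · 1 = 4
  i = 3 (odd): ∫ x^3 ρ_sc = 0 (vanishes)
  i = 4 (even): a_4 · C_{2} = -4 · 2 = -8

Summing the contributions: ∫_{−2}^{2} p(x) ρ_sc(x) dx = (-1) + 4 + (-8) = -5.


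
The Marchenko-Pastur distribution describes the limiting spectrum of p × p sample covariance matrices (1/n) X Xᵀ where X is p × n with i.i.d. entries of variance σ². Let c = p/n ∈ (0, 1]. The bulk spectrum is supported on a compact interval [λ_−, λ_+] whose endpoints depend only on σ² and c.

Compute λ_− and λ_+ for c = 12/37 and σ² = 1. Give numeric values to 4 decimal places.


c = 12/37 = 0.324324; √c = 0.569495.
λ_− = σ² (1 − √c)² = 1 · (1 − 0.569495)² = 1 · (0.430505)² = 0.185335.
λ_+ = σ² (1 + √c)² = 1 · (1 + 0.569495)² = 1 · (1.569495)² = 2.463314.

Rounded to 4 decimal places: λ_− ≈ 0.1853, λ_+ ≈ 2.4633.


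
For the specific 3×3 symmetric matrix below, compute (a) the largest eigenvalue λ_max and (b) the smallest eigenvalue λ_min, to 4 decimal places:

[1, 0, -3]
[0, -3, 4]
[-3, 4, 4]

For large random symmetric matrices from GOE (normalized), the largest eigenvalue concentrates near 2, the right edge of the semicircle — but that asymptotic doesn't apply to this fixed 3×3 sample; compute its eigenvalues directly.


Since M is real symmetric, all three eigenvalues are real; they are the roots of det(λI − M) = λ³ − (tr M) λ² + s λ − det M, where s is the sum of the principal 2×2 minors.
tr M = 1 + (-3) + 4 = 2.
s = (1·(-3) − 0²) + (1·4 − (-3)²) + ((-3)·4 − 4²) = -3 + (-5) + (-28) = -36.
det M (expand along row 1) = 1·(-28) − 0·12 + (-3)·(-9) = -1.
Characteristic polynomial: λ³ − 2λ² − 36λ + 1 = 0.
Substitute λ = y + (tr M)/3 = y + 0.666667 to remove the quadratic term: y³ + p·y + q = 0 with p = s − (tr M)²/3 = -37.333333 and q = −2(tr M)³/27 + (tr M)·s/3 − det M = -23.592593.
Three real roots ⇒ use the trigonometric (Viète) form: r = 2√(−p/3) = 7.055337, φ = arccos(3q/(p·r)) = arccos(0.268709) = 1.298744 rad.
y_k = r·cos(φ/3 − 2πk/3) for k = 0, 1, 2 gives y = 6.404460, -0.638931, -5.765529.
λ_k = y_k + 0.666667 gives λ = 7.0711, 0.0277, -5.0989 (check: the sum is 2.0000 = tr M).

Hence λ_max = 7.0711 and λ_min = -5.0989.


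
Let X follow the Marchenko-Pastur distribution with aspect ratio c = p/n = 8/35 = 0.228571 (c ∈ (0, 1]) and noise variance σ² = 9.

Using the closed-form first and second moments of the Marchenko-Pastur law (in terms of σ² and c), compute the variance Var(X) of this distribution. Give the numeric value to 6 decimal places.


Recall the MP moments m_1 = E[X] = σ² and m_2 = E[X²] = σ⁴ (1 + c).
m_1 = E[X] = σ² = 9, so m_1² = 81.
m_2 = E[X²] = σ⁴ (1 + c) = 81 · (1 + 0.228571) = 81 · 1.228571 = 99.514286.
(Note m_2 − m_1² simplifies to c · σ⁴ = 0.228571 · 81.)

Var(X) = m_2 − m_1² = 99.514286 − 81 = 18.514286.


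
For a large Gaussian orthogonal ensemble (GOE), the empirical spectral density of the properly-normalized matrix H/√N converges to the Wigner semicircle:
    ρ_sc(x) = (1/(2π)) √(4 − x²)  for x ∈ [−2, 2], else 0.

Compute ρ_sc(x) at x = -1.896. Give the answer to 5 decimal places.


ρ_sc(x) = (1/(2π)) √(4 − x²). With x = -1.896:
  4 − x² = 4 − (-1.896)² = 4 − 3.594816 = 0.405184.
  √(4 − x²) = 0.636541.
  1/(2π) = 0.159155.
  ρ_sc(-1.896) = 0.159155 · 0.636541 = 0.101309.

Rounded to 5 decimal places: ρ_sc(-1.896) ≈ 0.10131.


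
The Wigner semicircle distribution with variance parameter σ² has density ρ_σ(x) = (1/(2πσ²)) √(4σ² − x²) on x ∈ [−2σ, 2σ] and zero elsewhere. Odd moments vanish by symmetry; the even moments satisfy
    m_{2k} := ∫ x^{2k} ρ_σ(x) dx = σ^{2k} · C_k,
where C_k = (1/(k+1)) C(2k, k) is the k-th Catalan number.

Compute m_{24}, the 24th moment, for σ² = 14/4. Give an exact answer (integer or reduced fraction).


By the scaled semicircle moment identity, m_{2k} = σ^{2k} · C_k with k = 12.
C_12 = (1/(k+1)) · C(2k, k) = (1/13) · C(24, 12) = (1/13) · 2704156 = 208012.
σ^{2k} = (σ²)^k = (14/4)^12 = 13841287201/4096.

Therefore m_{24} = σ^{24} · C_12 = (13841287201/4096) · 208012 = 719788458313603/1024.


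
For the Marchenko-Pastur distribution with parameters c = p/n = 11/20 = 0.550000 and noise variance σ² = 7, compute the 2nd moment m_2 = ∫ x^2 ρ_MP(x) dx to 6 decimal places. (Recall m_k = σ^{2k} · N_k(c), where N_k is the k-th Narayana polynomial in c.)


E[X²] = σ⁴ (1 + c) (second MP moment). With σ² = 7 (so σ⁴ = 49) and c = 11/20 = 0.550000: E[X²] = 49 · (1 + 0.550000) = 49 · 1.550000.

So E[X^2] = 75.950000.


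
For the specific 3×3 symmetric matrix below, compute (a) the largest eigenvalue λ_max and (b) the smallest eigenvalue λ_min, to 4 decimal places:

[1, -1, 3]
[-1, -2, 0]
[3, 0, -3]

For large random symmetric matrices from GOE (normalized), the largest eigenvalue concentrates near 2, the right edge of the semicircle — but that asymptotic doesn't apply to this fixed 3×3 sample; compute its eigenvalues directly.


Since M is real symmetric, all three eigenvalues are real; they are the roots of det(λI − M) = λ³ − (tr M) λ² + s λ − det M, where s is the sum of the principal 2×2 minors.
tr M = 1 + (-2) + (-3) = -4.
s = (1·(-2) − (-1)²) + (1·(-3) − 3²) + ((-2)·(-3) − 0²) = -3 + (-12) + 6 = -9.
det M (expand along row 1) = 1·6 − (-1)·3 + 3·6 = 27.
Characteristic polynomial: λ³ + 4λ² − 9λ − 27 = 0.
Substitute λ = y + (tr M)/3 = y − 1.333333 to remove the quadratic term: y³ + p·y + q = 0 with p = s − (tr M)²/3 = -14.333333 and q = −2(tr M)³/27 + (tr M)·s/3 − det M = -10.259259.
Three real roots ⇒ use the trigonometric (Viète) form: r = 2√(−p/3) = 4.371626, φ = arccos(3q/(p·r)) = arccos(0.491187) = 1.057344 rad.
y_k = r·cos(φ/3 − 2πk/3) for k = 0, 1, 2 gives y = 4.102904, -0.744560, -3.358344.
λ_k = y_k − 1.333333 gives λ = 2.7696, -2.0779, -4.6917 (check: the sum is -4.0000 = tr M).

Hence λ_max = 2.7696 and λ_min = -4.6917.


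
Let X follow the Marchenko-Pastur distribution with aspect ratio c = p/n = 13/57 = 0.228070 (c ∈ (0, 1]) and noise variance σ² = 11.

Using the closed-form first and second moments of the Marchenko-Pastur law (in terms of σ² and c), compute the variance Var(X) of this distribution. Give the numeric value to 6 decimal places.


Recall the MP moments m_1 = E[X] = σ² and m_2 = E[X²] = σ⁴ (1 + c).
m_1 = E[X] = σ² = 11, so m_1² = 121.
m_2 = E[X²] = σ⁴ (1 + c) = 121 · (1 + 0.228070) = 121 · 1.228070 = 148.596491.
(Note m_2 − m_1² simplifies to c · σ⁴ = 0.228070 · 121.)

Var(X) = m_2 − m_1² = 148.596491 − 121 = 27.596491.


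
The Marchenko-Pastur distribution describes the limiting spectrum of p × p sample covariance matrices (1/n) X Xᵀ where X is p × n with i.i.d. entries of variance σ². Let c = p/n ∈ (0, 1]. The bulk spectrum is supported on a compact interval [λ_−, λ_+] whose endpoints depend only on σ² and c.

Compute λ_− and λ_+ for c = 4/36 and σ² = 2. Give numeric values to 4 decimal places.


c = 4/36 = 0.111111; √c = 0.333333.
λ_− = σ² (1 − √c)² = 2 · (1 − 0.333333)² = 2 · (0.666667)² = 0.888889.
λ_+ = σ² (1 + √c)² = 2 · (1 + 0.333333)² = 2 · (1.333333)² = 3.555556.

Rounded to 4 decimal places: λ_− ≈ 0.8889, λ_+ ≈ 3.5556.


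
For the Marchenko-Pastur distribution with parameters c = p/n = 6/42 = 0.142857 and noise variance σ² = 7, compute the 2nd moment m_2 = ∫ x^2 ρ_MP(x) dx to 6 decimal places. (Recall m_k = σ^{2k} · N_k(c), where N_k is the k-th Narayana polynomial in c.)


E[X²] = σ⁴ (1 + c) (second MP moment). With σ² = 7 (so σ⁴ = 49) and c = 6/42 = 0.142857: E[X²] = 49 · (1 + 0.142857) = 49 · 1.142857.

So E[X^2] = 56.000000.


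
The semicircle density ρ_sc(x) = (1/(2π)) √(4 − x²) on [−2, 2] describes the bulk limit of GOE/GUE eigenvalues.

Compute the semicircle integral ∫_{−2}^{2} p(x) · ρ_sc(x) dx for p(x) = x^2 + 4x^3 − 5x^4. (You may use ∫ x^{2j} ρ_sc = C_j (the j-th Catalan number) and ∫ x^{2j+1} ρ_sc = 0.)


Write p(x) = Σ a_i x^i, split into monomials and integrate each against ρ_sc separately.
Using ∫ x^{2j} ρ_sc = C_j = (1/(j+1)) C(2j, j) (Catalan numbers) and ∫ x^{2j+1} ρ_sc = 0 (odd monomials vanish by symmetry):
  i = 2 (even): a_2 · C_{1} = 1 · 1 = 1
  i = 3 (odd): ∫ x^3 ρ_sc = 0 (vanishes)
  i = 4 (even): a_4 · C_{2} = -5 · 2 = -10

Summing the contributions: ∫_{−2}^{2} p(x) ρ_sc(x) dx = 1 + (-10) = -9.


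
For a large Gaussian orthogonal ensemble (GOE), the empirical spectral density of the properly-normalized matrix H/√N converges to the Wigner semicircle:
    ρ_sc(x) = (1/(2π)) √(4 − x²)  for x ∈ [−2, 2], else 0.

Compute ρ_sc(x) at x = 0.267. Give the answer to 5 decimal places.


ρ_sc(x) = (1/(2π)) √(4 − x²). With x = 0.267:
  4 − x² = 4 − (0.267)² = 4 − 0.071289 = 3.928711.
  √(4 − x²) = 1.982098.
  1/(2π) = 0.159155.
  ρ_sc(0.267) = 0.159155 · 1.982098 = 0.315461.

Rounded to 5 decimal places: ρ_sc(0.267) ≈ 0.31546.


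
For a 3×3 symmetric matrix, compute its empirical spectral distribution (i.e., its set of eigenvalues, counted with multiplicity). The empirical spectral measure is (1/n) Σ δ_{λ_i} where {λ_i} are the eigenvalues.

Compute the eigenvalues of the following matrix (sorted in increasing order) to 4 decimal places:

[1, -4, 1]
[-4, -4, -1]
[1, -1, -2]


Since M is real symmetric, all three eigenvalues are real; they are the roots of det(λI − M) = λ³ − (tr M) λ² + s λ − det M, where s is the sum of the principal 2×2 minors.
tr M = 1 + (-4) + (-2) = -5.
s = (1·(-4) − (-4)²) + (1·(-2) − 1²) + ((-4)·(-2) − (-1)²) = -20 + (-3) + 7 = -16.
det M (expand along row 1) = 1·7 − (-4)·9 + 1·8 = 51.
Characteristic polynomial: λ³ + 5λ² − 16λ − 51 = 0.
Substitute λ = y + (tr M)/3 = y − 1.666667 to remove the quadratic term: y³ + p·y + q = 0 with p = s − (tr M)²/3 = -24.333333 and q = −2(tr M)³/27 + (tr M)·s/3 − det M = -15.074074.
Three real roots ⇒ use the trigonometric (Viète) form: r = 2√(−p/3) = 5.696002, φ = arccos(3q/(p·r)) = arccos(0.326272) = 1.238439 rad.
y_k = r·cos(φ/3 − 2πk/3) for k = 0, 1, 2 gives y = 5.217515, -0.629746, -4.587769.
λ_k = y_k − 1.666667 gives λ = 3.5508, -2.2964, -6.2544 (check: the sum is -5.0000 = tr M).

Eigenvalues sorted in increasing order: [-6.2544, -2.2964, 3.5508].


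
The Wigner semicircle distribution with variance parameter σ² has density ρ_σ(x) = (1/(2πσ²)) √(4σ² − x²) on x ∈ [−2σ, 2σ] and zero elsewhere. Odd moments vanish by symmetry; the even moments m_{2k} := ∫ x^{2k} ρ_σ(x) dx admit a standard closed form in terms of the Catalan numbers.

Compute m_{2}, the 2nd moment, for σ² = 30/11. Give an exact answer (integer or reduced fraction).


By the scaled semicircle moment identity, m_{2k} = σ^{2k} · C_k with k = 1.
C_1 = (1/(k+1)) · C(2k, k) = (1/2) · C(2, 1) = (1/2) · 2 = 1.
σ^{2k} = (σ²)^k = (30/11)^1 = 30/11.

Therefore m_{2} = σ^{2} · C_1 = (30/11) · 1 = 30/11.


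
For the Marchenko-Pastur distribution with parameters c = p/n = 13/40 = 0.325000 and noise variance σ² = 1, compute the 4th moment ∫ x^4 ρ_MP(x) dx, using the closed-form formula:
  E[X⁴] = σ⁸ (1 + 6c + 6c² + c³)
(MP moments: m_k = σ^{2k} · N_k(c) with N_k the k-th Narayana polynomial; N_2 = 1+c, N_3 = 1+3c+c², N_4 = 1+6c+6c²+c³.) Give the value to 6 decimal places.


E[X⁴] = σ⁸ (1 + 6c + 6c² + c³) (fourth MP moment). With σ² = 1 (so σ⁸ = 1) and c = 13/40 = 0.325000: E[X⁴] = 1 · (1 + 6·0.325000 + 6·(0.325000)² + (0.325000)³) = 1 · 3.618078.

So E[X^4] = 3.618078.


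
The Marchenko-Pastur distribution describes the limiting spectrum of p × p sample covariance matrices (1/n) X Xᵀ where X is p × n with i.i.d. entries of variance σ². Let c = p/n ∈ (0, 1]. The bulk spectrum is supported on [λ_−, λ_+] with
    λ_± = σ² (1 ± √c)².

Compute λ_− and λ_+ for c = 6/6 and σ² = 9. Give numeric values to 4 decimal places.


c = 6/6 = 1.000000; √c = 1.000000.
λ_− = σ² (1 − √c)² = 9 · (1 − 1.000000)² = 9 · (0.000000)² = 0.000000.
λ_+ = σ² (1 + √c)² = 9 · (1 + 1.000000)² = 9 · (2.000000)² = 36.000000.

Rounded to 4 decimal places: λ_− ≈ 0.0000, λ_+ ≈ 36.0000.


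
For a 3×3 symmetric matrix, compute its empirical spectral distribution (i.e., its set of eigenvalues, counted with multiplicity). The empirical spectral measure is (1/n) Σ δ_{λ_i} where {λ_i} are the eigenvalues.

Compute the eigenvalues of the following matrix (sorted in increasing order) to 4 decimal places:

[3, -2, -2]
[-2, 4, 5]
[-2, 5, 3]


Since M is real symmetric, all three eigenvalues are real; they are the roots of det(λI − M) = λ³ − (tr M) λ² + s λ − det M, where s is the sum of the principal 2×2 minors.
tr M = 3 + 4 + 3 = 10.
s = (3·4 − (-2)²) + (3·3 − (-2)²) + (4·3 − 5²) = 8 + 5 + (-13) = 0.
det M (expand along row 1) = 3·(-13) − (-2)·4 + (-2)·(-2) = -27.
Characteristic polynomial: λ³ − 10λ² + 27 = 0.
Substitute λ = y + (tr M)/3 = y + 3.333333 to remove the quadratic term: y³ + p·y + q = 0 with p = s − (tr M)²/3 = -33.333333 and q = −2(tr M)³/27 + (tr M)·s/3 − det M = -47.074074.
Three real roots ⇒ use the trigonometric (Viète) form: r = 2√(−p/3) = 6.666667, φ = arccos(3q/(p·r)) = arccos(0.635500) = 0.882140 rad.
y_k = r·cos(φ/3 − 2πk/3) for k = 0, 1, 2 gives y = 6.380526, -1.516942, -4.863584.
λ_k = y_k + 3.333333 gives λ = 9.7139, 1.8164, -1.5303 (check: the sum is 10.0000 = tr M).

Eigenvalues sorted in increasing order: [-1.5303, 1.8164, 9.7139].


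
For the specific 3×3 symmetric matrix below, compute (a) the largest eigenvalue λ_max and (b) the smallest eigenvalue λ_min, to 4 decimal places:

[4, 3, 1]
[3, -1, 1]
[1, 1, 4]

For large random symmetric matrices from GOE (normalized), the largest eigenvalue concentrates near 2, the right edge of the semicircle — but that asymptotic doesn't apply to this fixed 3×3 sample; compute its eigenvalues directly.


Since M is real symmetric, all three eigenvalues are real; they are the roots of det(λI − M) = λ³ − (tr M) λ² + s λ − det M, where s is the sum of the principal 2×2 minors.
tr M = 4 + (-1) + 4 = 7.
s = (4·(-1) − 3²) + (4·4 − 1²) + ((-1)·4 − 1²) = -13 + 15 + (-5) = -3.
det M (expand along row 1) = 4·(-5) − 3·11 + 1·4 = -49.
Characteristic polynomial: λ³ − 7λ² − 3λ + 49 = 0.
Substitute λ = y + (tr M)/3 = y + 2.333333 to remove the quadratic term: y³ + p·y + q = 0 with p = s − (tr M)²/3 = -19.333333 and q = −2(tr M)³/27 + (tr M)·s/3 − det M = 16.592593.
Three real roots ⇒ use the trigonometric (Viète) form: r = 2√(−p/3) = 5.077182, φ = arccos(3q/(p·r)) = arccos(-0.507114) = 2.102630 rad.
y_k = r·cos(φ/3 − 2πk/3) for k = 0, 1, 2 gives y = 3.880374, 0.895365, -4.775739.
λ_k = y_k + 2.333333 gives λ = 6.2137, 3.2287, -2.4424 (check: the sum is 7.0000 = tr M).

Hence λ_max = 6.2137 and λ_min = -2.4424.


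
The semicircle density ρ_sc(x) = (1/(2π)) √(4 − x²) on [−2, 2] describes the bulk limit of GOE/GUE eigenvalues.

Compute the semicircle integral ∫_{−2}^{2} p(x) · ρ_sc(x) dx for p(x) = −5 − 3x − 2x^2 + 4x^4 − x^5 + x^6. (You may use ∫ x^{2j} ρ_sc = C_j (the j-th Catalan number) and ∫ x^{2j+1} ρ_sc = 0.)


Write p(x) = Σ a_i x^i, split into monomials and integrate each against ρ_sc separately.
Using ∫ x^{2j} ρ_sc = C_j = (1/(j+1)) C(2j, j) (Catalan numbers) and ∫ x^{2j+1} ρ_sc = 0 (odd monomials vanish by symmetry):
  i = 0 (even): a_0 · C_{0} = -5 · 1 = -5
  i = 1 (odd): ∫ x^1 ρ_sc = 0 (vanishes)
  i = 2 (even): a_2 · C_{1} = -2 · 1 = -2
  i = 4 (even): a_4 · C_{2} = 4 · 2 = 8
  i = 5 (odd): ∫ x^5 ρ_sc = 0 (vanishes)
  i = 6 (even): a_6 · C_{3} = 1 · 5 = 5

Summing the contributions: ∫_{−2}^{2} p(x) ρ_sc(x) dx = (-5) + (-2) + 8 + 5 = 6.


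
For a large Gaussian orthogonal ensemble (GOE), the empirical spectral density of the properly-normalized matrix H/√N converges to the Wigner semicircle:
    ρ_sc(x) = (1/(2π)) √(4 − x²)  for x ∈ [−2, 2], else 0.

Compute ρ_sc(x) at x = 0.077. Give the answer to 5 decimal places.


ρ_sc(x) = (1/(2π)) √(4 − x²). With x = 0.077:
  4 − x² = 4 − (0.077)² = 4 − 0.005929 = 3.994071.
  √(4 − x²) = 1.998517.
  1/(2π) = 0.159155.
  ρ_sc(0.077) = 0.159155 · 1.998517 = 0.318074.

Rounded to 5 decimal places: ρ_sc(0.077) ≈ 0.31807.
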